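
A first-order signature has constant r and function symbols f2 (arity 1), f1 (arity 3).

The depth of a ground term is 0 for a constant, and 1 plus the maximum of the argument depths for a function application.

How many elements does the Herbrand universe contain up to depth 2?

Write N_k for the number of ground terms of depth ≤ k. A term of depth ≤ k is either a constant or a function symbol applied to arguments of depth ≤ k−1, so N_k = 1 + N_{k-1} + N_{k-1}^3.
N_0 = 1
N_1 = 1 + 1 + 1^3 = 3
N_2 = 1 + 3 + 3^3 = 31

31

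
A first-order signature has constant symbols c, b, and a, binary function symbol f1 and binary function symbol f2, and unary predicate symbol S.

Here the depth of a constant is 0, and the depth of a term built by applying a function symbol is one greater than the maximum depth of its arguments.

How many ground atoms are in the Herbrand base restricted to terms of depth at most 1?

21

First count ground terms of depth ≤ 1.
Count level by level. With function symbols f1/2, f2/2, the terms of depth ≤ k are the 3 constants together with each function applied to depth-≤(k−1) tuples, so N_k = 3 + N_{k-1}^2 + N_{k-1}^2.
N_0 = 3
N_1 = 3 + 3^2 + 3^2 = 21
So |H| = 21.
Ground atoms are formed by filling each argument slot of a predicate with a term from H, so an r-ary predicate gives |H|^r atoms:
  S: 21
Total ground atoms: 21.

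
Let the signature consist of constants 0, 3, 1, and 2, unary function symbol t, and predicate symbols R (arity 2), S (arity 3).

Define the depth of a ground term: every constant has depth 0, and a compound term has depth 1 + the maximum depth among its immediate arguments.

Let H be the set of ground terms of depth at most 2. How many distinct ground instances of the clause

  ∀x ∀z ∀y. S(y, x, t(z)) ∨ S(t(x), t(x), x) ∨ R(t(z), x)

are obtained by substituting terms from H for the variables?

Ground terms of depth ≤ 2:
  Count level by level. With function symbols t/1, the terms of depth ≤ k are the 4 constants together with each function applied to depth-≤(k−1) tuples, so N_k = 4 + N_{k-1}.
  N_0 = 4
  N_1 = 4 + 4 = 8
  N_2 = 4 + 8 = 12
  Explicitly: 0, 3, 1, 2, t(0), t(3), t(1), t(2), t(t(0)), t(t(3)), t(t(1)), t(t(2)).
So there are 12 ground terms available for substitution.
Each of x, z, y ranges independently over the available ground terms, and distinct assignments produce distinct instances.
Number of ground instances = 12^3 = 1728.

1728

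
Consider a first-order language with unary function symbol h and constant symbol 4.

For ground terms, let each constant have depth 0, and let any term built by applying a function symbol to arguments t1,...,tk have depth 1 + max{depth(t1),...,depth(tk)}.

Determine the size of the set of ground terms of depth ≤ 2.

3

Count level by level. With function symbols h/1, the terms of depth ≤ k are the 1 constant together with each function applied to depth-≤(k−1) tuples, so N_k = 1 + N_{k-1}.
N_0 = 1
N_1 = 1 + 1 = 2
N_2 = 1 + 2 = 3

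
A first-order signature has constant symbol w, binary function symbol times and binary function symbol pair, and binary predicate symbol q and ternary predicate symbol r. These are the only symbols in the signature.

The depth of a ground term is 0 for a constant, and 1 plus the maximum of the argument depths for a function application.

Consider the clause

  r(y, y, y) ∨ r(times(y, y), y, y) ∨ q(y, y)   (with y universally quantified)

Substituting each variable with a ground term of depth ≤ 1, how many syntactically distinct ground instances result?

Ground terms of depth ≤ 1:
  Let N_k count ground terms of depth at most k. Each non-constant term of depth ≤ k is some function symbol applied to depth-≤(k−1) arguments, giving N_k = 1 + N_{k-1}^2 + N_{k-1}^2.
  N_0 = 1
  N_1 = 1 + 1^2 + 1^2 = 3
So there are 3 ground terms available for substitution.
The clause has 1 distinct variable (y), which appears in the body. In the free term algebra distinct substitutions yield syntactically distinct ground instances.
Number of ground instances = 3.

3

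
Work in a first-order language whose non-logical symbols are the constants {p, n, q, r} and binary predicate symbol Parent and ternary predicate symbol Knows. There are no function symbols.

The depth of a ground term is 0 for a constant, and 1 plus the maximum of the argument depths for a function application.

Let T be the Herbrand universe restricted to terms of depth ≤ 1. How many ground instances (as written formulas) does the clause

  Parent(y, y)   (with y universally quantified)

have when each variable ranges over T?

Ground terms of depth ≤ 1:
  With no function symbols every ground term is a constant, so there are exactly 4 ground terms at every depth bound.
  N_0 = 4
  N_1 = 4
  Explicitly: p, n, q, r.
So there are 4 ground terms available for substitution.
The variable y ranges independently over the available ground terms, and distinct assignments produce distinct instances.
Number of ground instances = 4.

4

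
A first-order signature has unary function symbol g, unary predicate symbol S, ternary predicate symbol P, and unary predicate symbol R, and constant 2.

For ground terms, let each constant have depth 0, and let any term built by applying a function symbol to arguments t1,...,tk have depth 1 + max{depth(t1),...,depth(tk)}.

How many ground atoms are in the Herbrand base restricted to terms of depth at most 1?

12

First count ground terms of depth ≤ 1.
Let N_k = |{terms of depth ≤ k}|. Then N_0 = 1 and N_k = 1 + N_{k-1} for k ≥ 1 (one summand per function symbol, arity giving the exponent).
N_0 = 1
N_1 = 1 + 1 = 2
So |H| = 2.
Each predicate of arity r yields |H|^r ground atoms (one per choice of an r-tuple from H):
  S: 2;  P: 2^3 = 8;  R: 2
Total ground atoms: 2 + 8 + 2 = 12.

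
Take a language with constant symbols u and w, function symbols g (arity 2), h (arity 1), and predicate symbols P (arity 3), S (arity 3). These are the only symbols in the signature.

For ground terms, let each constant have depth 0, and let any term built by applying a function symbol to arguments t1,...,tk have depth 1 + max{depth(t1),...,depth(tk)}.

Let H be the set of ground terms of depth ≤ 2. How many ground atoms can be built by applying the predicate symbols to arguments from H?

First count ground terms of depth ≤ 2.
Let N_k count ground terms of depth at most k. Each non-constant term of depth ≤ k is some function symbol applied to depth-≤(k−1) arguments, giving N_k = 2 + N_{k-1}^2 + N_{k-1}.
N_0 = 2
N_1 = 2 + 2^2 + 2 = 8
N_2 = 2 + 8^2 + 8 = 74
So |H| = 74.
For each predicate symbol, the number of ground atoms is |H| raised to its arity; summing:
  P: 74^3 = 405224;  S: 74^3 = 405224
Total ground atoms: 405224 + 405224 = 810448.

810448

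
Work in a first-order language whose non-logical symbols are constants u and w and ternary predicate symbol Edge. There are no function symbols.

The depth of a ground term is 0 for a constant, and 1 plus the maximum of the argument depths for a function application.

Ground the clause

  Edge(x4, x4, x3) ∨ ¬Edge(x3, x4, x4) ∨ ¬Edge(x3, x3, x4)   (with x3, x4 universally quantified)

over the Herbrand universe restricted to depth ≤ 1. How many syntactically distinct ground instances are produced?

Ground terms of depth ≤ 1:
  With no function symbols every ground term is a constant, so there are exactly 2 ground terms at every depth bound.
  N_0 = 2
  N_1 = 2
  Explicitly: u, w.
So there are 2 ground terms available for substitution.
Each of x3, x4 ranges independently over the available ground terms, and distinct assignments produce distinct instances.
Number of ground instances = 2^2 = 4.

4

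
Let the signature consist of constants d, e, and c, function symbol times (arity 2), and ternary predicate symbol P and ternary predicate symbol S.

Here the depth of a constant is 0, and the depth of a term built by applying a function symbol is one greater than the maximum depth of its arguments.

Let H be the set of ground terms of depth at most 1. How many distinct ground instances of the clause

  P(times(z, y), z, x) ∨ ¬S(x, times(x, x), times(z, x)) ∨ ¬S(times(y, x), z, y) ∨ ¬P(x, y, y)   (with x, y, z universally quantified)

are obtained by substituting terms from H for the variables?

1728

Ground terms of depth ≤ 1:
  Count level by level. With function symbols times/2, the terms of depth ≤ k are the 3 constants together with each function applied to depth-≤(k−1) tuples, so N_k = 3 + N_{k-1}^2.
  N_0 = 3
  N_1 = 3 + 3^2 = 12
So there are 12 ground terms available for substitution.
There are 3 variables to instantiate (x, y, z), each occurring in at least one literal, so different choices give different ground instances.
Number of ground instances = 12^3 = 1728.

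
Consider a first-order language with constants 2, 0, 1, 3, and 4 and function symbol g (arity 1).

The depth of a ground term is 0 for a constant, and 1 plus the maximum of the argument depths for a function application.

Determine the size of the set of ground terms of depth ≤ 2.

15

Write N_k for the number of ground terms of depth ≤ k. A term of depth ≤ k is either a constant or a function symbol applied to arguments of depth ≤ k−1, so N_k = 5 + N_{k-1}.
N_0 = 5
N_1 = 5 + 5 = 10
N_2 = 5 + 10 = 15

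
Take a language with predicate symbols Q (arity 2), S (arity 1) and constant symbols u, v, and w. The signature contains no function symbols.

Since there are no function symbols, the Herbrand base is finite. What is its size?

With no function symbols, the Herbrand universe is just the 3 constants.
Ground atoms per predicate: Q: 3^2 = 9, S: 3.
Herbrand base size = 9 + 3 = 12.

12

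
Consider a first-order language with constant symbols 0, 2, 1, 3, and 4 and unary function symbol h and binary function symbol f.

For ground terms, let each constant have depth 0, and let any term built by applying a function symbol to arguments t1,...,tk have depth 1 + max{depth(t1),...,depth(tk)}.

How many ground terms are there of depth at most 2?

1265

If N_k denotes the number of depth-≤k ground terms, the 5 constants give N_0 = 5, and each function symbol of arity r contributes N_{k-1}^r new terms at level k: N_k = 5 + N_{k-1} + N_{k-1}^2.
N_0 = 5
N_1 = 5 + 5 + 5^2 = 35
N_2 = 5 + 35 + 35^2 = 1265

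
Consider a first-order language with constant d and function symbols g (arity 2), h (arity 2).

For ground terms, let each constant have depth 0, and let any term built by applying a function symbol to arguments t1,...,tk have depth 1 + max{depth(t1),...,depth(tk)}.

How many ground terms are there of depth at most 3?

723

Let N_k count ground terms of depth at most k. Each non-constant term of depth ≤ k is some function symbol applied to depth-≤(k−1) arguments, giving N_k = 1 + N_{k-1}^2 + N_{k-1}^2.
N_0 = 1
N_1 = 1 + 1^2 + 1^2 = 3
N_2 = 1 + 3^2 + 3^2 = 19
N_3 = 1 + 19^2 + 19^2 = 723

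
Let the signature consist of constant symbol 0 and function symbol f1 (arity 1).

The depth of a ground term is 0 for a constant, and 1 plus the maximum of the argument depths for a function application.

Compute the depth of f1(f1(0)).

2

depth(f1(0)) = 1 + depth(0) = 1 + 0 = 1
depth(f1(f1(0))) = 1 + depth(f1(0)) = 1 + 1 = 2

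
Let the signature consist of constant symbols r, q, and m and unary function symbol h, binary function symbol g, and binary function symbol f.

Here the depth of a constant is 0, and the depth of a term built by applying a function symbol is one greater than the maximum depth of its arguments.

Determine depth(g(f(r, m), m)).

depth(f(r, m)) = 1 + max(0, 0) = 1
depth(g(f(r, m), m)) = 1 + max(1, 0) = 2

2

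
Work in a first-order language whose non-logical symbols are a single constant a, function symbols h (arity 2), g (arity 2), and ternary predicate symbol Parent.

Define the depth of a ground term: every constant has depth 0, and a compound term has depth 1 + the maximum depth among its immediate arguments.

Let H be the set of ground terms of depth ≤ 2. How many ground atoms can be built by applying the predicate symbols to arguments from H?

First count ground terms of depth ≤ 2.
Count level by level. With function symbols h/2, g/2, the terms of depth ≤ k are the 1 constant together with each function applied to depth-≤(k−1) tuples, so N_k = 1 + N_{k-1}^2 + N_{k-1}^2.
N_0 = 1
N_1 = 1 + 1^2 + 1^2 = 3
N_2 = 1 + 3^2 + 3^2 = 19
So |H| = 19.
Ground atoms are formed by filling each argument slot of a predicate with a term from H, so an r-ary predicate gives |H|^r atoms:
  Parent: 19^3 = 6859
Total ground atoms: 6859.

6859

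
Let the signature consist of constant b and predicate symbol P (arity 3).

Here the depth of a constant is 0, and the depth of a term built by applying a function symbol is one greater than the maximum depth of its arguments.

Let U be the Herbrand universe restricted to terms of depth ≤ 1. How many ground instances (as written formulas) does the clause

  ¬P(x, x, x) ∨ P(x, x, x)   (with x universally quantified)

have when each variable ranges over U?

1

Ground terms of depth ≤ 1:
  With no function symbols every ground term is a constant, so there is exactly 1 ground term at every depth bound.
  N_0 = 1
  N_1 = 1
So there is exactly 1 ground term available for substitution.
The body mentions the single quantified variable x; since ground terms form a free algebra, no two substitutions collapse to the same formula.
Number of ground instances = 1.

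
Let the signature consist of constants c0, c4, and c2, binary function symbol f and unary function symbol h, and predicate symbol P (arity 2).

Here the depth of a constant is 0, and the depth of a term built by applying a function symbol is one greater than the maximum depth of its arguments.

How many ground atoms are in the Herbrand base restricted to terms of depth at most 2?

59049

First count ground terms of depth ≤ 2.
Let N_k = |{terms of depth ≤ k}|. Then N_0 = 3 and N_k = 3 + N_{k-1}^2 + N_{k-1} for k ≥ 1 (one summand per function symbol, arity giving the exponent).
N_0 = 3
N_1 = 3 + 3^2 + 3 = 15
N_2 = 3 + 15^2 + 15 = 243
So |H| = 243.
Each predicate of arity r yields |H|^r ground atoms (one per choice of an r-tuple from H):
  P: 243^2 = 59049
Total ground atoms: 59049.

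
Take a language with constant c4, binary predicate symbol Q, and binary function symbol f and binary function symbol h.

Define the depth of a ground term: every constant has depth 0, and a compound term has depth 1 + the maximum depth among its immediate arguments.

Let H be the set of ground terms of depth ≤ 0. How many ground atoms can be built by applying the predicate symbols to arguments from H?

First count ground terms of depth ≤ 0.
Write N_k for the number of ground terms of depth ≤ k. A term of depth ≤ k is either a constant or a function symbol applied to arguments of depth ≤ k−1, so N_k = 1 + N_{k-1}^2 + N_{k-1}^2.
N_0 = 1
Explicitly: c4.
So |H| = 1.
Ground atoms are formed by filling each argument slot of a predicate with a term from H, so an r-ary predicate gives |H|^r atoms:
  Q: 1^2 = 1
Total ground atoms: 1.

1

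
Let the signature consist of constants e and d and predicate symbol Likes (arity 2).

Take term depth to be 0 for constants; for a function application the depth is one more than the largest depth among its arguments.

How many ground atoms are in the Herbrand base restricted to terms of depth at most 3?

First count ground terms of depth ≤ 3.
With no function symbols every ground term is a constant, so there are exactly 2 ground terms at every depth bound.
N_0 = 2
N_1 = 2
N_2 = 2
N_3 = 2
So |H| = 2.
Ground atoms are formed by filling each argument slot of a predicate with a term from H, so an r-ary predicate gives |H|^r atoms:
  Likes: 2^2 = 4
Total ground atoms: 4.

4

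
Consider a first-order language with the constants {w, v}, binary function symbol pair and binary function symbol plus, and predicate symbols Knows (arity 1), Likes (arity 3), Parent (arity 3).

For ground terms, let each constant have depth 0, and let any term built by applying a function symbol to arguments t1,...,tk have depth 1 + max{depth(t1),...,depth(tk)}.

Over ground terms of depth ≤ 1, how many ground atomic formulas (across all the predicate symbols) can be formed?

First count ground terms of depth ≤ 1.
Write N_k for the number of ground terms of depth ≤ k. A term of depth ≤ k is either a constant or a function symbol applied to arguments of depth ≤ k−1, so N_k = 2 + N_{k-1}^2 + N_{k-1}^2.
N_0 = 2
N_1 = 2 + 2^2 + 2^2 = 10
So |H| = 10.
A ground atom is a predicate applied to a tuple of terms from H, so the count is the sum over predicates of |H|^arity:
  Knows: 10;  Likes: 10^3 = 1000;  Parent: 10^3 = 1000
Total ground atoms: 10 + 1000 + 1000 = 2010.

2010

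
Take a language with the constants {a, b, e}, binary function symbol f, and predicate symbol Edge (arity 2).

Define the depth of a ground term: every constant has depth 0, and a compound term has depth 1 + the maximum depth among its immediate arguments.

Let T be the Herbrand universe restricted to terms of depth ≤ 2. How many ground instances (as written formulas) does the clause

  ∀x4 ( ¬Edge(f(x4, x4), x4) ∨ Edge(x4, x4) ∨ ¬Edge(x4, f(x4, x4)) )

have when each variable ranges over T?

147

Ground terms of depth ≤ 2:
  If N_k denotes the number of depth-≤k ground terms, the 3 constants give N_0 = 3, and each function symbol of arity r contributes N_{k-1}^r new terms at level k: N_k = 3 + N_{k-1}^2.
  N_0 = 3
  N_1 = 3 + 3^2 = 12
  N_2 = 3 + 12^2 = 147
So there are 147 ground terms available for substitution.
The body mentions the single quantified variable x4; since ground terms form a free algebra, no two substitutions collapse to the same formula.
Number of ground instances = 147.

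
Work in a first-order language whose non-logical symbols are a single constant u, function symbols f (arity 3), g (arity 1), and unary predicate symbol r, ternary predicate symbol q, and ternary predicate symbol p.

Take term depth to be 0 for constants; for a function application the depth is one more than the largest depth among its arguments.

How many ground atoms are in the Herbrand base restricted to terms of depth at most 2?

First count ground terms of depth ≤ 2.
Let N_k = |{terms of depth ≤ k}|. Then N_0 = 1 and N_k = 1 + N_{k-1}^3 + N_{k-1} for k ≥ 1 (one summand per function symbol, arity giving the exponent).
N_0 = 1
N_1 = 1 + 1^3 + 1 = 3
N_2 = 1 + 3^3 + 3 = 31
So |H| = 31.
For each predicate symbol, the number of ground atoms is |H| raised to its arity; summing:
  r: 31;  q: 31^3 = 29791;  p: 31^3 = 29791
Total ground atoms: 31 + 29791 + 29791 = 59613.

59613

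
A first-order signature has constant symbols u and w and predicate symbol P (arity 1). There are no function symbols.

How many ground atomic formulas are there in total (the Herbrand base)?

With no function symbols, the Herbrand universe is just the 2 constants.
Ground atoms per predicate: P: 2.
Herbrand base size = 2 = 2.

2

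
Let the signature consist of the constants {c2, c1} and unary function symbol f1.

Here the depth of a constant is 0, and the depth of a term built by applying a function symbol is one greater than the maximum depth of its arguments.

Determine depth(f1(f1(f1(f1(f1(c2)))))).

depth(f1(c2)) = 1 + depth(c2) = 1 + 0 = 1
depth(f1(f1(c2))) = 1 + depth(f1(c2)) = 1 + 1 = 2
depth(f1(f1(f1(c2)))) = 1 + depth(f1(f1(c2))) = 1 + 2 = 3
depth(f1(f1(f1(f1(c2))))) = 1 + depth(f1(f1(f1(c2)))) = 1 + 3 = 4
depth(f1(f1(f1(f1(f1(c2)))))) = 1 + depth(f1(f1(f1(f1(c2))))) = 1 + 4 = 5

5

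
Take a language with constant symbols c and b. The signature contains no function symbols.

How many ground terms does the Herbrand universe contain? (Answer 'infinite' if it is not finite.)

2

There are no function symbols, so every ground term is one of the 2 constants.
The Herbrand universe is {c, b}, which is finite with 2 elements.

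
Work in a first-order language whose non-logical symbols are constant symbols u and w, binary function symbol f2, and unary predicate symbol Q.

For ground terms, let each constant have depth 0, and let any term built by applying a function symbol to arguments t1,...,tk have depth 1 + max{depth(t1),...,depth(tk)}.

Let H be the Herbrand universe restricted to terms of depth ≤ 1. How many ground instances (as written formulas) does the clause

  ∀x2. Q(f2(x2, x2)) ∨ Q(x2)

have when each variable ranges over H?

6

Ground terms of depth ≤ 1:
  Let N_k count ground terms of depth at most k. Each non-constant term of depth ≤ k is some function symbol applied to depth-≤(k−1) arguments, giving N_k = 2 + N_{k-1}^2.
  N_0 = 2
  N_1 = 2 + 2^2 = 6
So there are 6 ground terms available for substitution.
The clause has 1 distinct variable (x2), which appears in the body. In the free term algebra distinct substitutions yield syntactically distinct ground instances.
Number of ground instances = 6.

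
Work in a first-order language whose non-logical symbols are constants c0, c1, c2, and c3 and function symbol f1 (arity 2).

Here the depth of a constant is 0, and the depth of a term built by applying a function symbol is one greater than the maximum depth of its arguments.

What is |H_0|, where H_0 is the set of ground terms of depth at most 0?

Let N_k count ground terms of depth at most k. Each non-constant term of depth ≤ k is some function symbol applied to depth-≤(k−1) arguments, giving N_k = 4 + N_{k-1}^2.
N_0 = 4
Explicitly: c0, c1, c2, c3.

4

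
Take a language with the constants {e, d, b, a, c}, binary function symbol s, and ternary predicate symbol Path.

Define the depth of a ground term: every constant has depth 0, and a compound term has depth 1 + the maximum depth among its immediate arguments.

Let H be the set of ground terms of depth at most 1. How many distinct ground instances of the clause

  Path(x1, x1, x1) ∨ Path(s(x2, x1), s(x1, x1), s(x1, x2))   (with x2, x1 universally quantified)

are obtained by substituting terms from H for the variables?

900

Ground terms of depth ≤ 1:
  Let N_k count ground terms of depth at most k. Each non-constant term of depth ≤ k is some function symbol applied to depth-≤(k−1) arguments, giving N_k = 5 + N_{k-1}^2.
  N_0 = 5
  N_1 = 5 + 5^2 = 30
So there are 30 ground terms available for substitution.
The body mentions every one of the 2 quantified variables; since ground terms form a free algebra, no two substitutions collapse to the same formula.
Number of ground instances = 30^2 = 900.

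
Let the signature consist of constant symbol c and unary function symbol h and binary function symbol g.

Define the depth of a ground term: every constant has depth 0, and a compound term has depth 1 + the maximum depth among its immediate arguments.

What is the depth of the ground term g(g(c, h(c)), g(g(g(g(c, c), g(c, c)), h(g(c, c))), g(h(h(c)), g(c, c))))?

5

depth(h(c)) = 1 + depth(c) = 1 + 0 = 1
depth(g(c, h(c))) = 1 + max(0, 1) = 2
depth(g(c, c)) = 1 + max(0, 0) = 1
depth(g(g(c, c), g(c, c))) = 1 + max(1, 1) = 2
depth(h(g(c, c))) = 1 + depth(g(c, c)) = 1 + 1 = 2
depth(g(g(g(c, c), g(c, c)), h(g(c, c)))) = 1 + max(2, 2) = 3
depth(h(h(c))) = 1 + depth(h(c)) = 1 + 1 = 2
depth(g(h(h(c)), g(c, c))) = 1 + max(2, 1) = 3
depth(g(g(g(g(c, c), g(c, c)), h(g(c, c))), g(h(h(c)), g(c, c)))) = 1 + max(3, 3) = 4
depth(g(g(c, h(c)), g(g(g(g(c, c), g(c, c)), h(g(c, c))), g(h(h(c)), g(c, c))))) = 1 + max(2, 4) = 5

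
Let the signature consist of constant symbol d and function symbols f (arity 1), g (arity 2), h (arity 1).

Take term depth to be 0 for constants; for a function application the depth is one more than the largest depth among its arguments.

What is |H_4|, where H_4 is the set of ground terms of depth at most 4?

If N_k denotes the number of depth-≤k ground terms, the 1 constant gives N_0 = 1, and each function symbol of arity r contributes N_{k-1}^r new terms at level k: N_k = 1 + N_{k-1} + N_{k-1}^2 + N_{k-1}.
N_0 = 1
N_1 = 1 + 1 + 1^2 + 1 = 4
N_2 = 1 + 4 + 4^2 + 4 = 25
N_3 = 1 + 25 + 25^2 + 25 = 676
N_4 = 1 + 676 + 676^2 + 676 = 458329

458329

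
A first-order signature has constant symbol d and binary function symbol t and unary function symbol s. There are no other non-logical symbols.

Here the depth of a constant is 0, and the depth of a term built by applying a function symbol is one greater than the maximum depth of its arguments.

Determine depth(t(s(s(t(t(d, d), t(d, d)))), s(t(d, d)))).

depth(t(d, d)) = 1 + max(0, 0) = 1
depth(t(t(d, d), t(d, d))) = 1 + max(1, 1) = 2
depth(s(t(t(d, d), t(d, d)))) = 1 + depth(t(t(d, d), t(d, d))) = 1 + 2 = 3
depth(s(s(t(t(d, d), t(d, d))))) = 1 + depth(s(t(t(d, d), t(d, d)))) = 1 + 3 = 4
depth(s(t(d, d))) = 1 + depth(t(d, d)) = 1 + 1 = 2
depth(t(s(s(t(t(d, d), t(d, d)))), s(t(d, d)))) = 1 + max(4, 2) = 5

5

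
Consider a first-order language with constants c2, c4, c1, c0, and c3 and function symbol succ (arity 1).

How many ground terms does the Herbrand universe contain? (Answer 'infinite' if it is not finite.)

The signature has at least one function symbol (succ, arity 1) and at least one constant (c2).
Iterating succ gives infinitely many distinct ground terms: c2, succ(c2), succ(succ(c2)), ...
So the Herbrand universe is infinite.

infinite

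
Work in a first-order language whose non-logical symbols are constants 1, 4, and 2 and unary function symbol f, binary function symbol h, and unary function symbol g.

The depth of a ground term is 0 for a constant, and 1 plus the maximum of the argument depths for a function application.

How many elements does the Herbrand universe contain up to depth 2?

Write N_k for the number of ground terms of depth ≤ k. A term of depth ≤ k is either a constant or a function symbol applied to arguments of depth ≤ k−1, so N_k = 3 + N_{k-1} + N_{k-1}^2 + N_{k-1}.
N_0 = 3
N_1 = 3 + 3 + 3^2 + 3 = 18
N_2 = 3 + 18 + 18^2 + 18 = 363

363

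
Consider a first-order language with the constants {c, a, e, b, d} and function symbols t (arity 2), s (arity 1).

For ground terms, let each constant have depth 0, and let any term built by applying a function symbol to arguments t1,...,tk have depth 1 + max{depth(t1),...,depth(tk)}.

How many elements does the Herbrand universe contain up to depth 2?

1265

Write N_k for the number of ground terms of depth ≤ k. A term of depth ≤ k is either a constant or a function symbol applied to arguments of depth ≤ k−1, so N_k = 5 + N_{k-1}^2 + N_{k-1}.
N_0 = 5
N_1 = 5 + 5^2 + 5 = 35
N_2 = 5 + 35^2 + 35 = 1265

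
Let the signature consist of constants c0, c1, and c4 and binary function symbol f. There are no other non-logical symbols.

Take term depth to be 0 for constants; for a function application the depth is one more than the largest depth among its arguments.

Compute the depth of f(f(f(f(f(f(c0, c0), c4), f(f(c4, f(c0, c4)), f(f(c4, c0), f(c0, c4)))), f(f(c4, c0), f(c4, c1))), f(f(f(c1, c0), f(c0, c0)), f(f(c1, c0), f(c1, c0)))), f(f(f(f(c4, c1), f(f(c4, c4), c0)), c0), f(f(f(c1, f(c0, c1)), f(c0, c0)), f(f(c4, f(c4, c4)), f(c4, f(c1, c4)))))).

depth(f(c0, c0)) = 1 + max(0, 0) = 1
depth(f(f(c0, c0), c4)) = 1 + max(1, 0) = 2
depth(f(c0, c4)) = 1 + max(0, 0) = 1
depth(f(c4, f(c0, c4))) = 1 + max(0, 1) = 2
depth(f(c4, c0)) = 1 + max(0, 0) = 1
depth(f(f(c4, c0), f(c0, c4))) = 1 + max(1, 1) = 2
depth(f(f(c4, f(c0, c4)), f(f(c4, c0), f(c0, c4)))) = 1 + max(2, 2) = 3
depth(f(f(f(c0, c0), c4), f(f(c4, f(c0, c4)), f(f(c4, c0), f(c0, c4))))) = 1 + max(2, 3) = 4
depth(f(c4, c1)) = 1 + max(0, 0) = 1
depth(f(f(c4, c0), f(c4, c1))) = 1 + max(1, 1) = 2
depth(f(f(f(f(c0, c0), c4), f(f(c4, f(c0, c4)), f(f(c4, c0), f(c0, c4)))), f(f(c4, c0), f(c4, c1)))) = 1 + max(4, 2) = 5
depth(f(c1, c0)) = 1 + max(0, 0) = 1
depth(f(f(c1, c0), f(c0, c0))) = 1 + max(1, 1) = 2
depth(f(f(c1, c0), f(c1, c0))) = 1 + max(1, 1) = 2
depth(f(f(f(c1, c0), f(c0, c0)), f(f(c1, c0), f(c1, c0)))) = 1 + max(2, 2) = 3
depth(f(f(f(f(f(c0, c0), c4), f(f(c4, f(c0, c4)), f(f(c4, c0), f(c0, c4)))), f(f(c4, c0), f(c4, c1))), f(f(f(c1, c0), f(c0, c0)), f(f(c1, c0), f(c1, c0))))) = 1 + max(5, 3) = 6
depth(f(c4, c4)) = 1 + max(0, 0) = 1
depth(f(f(c4, c4), c0)) = 1 + max(1, 0) = 2
depth(f(f(c4, c1), f(f(c4, c4), c0))) = 1 + max(1, 2) = 3
depth(f(f(f(c4, c1), f(f(c4, c4), c0)), c0)) = 1 + max(3, 0) = 4
depth(f(c0, c1)) = 1 + max(0, 0) = 1
depth(f(c1, f(c0, c1))) = 1 + max(0, 1) = 2
depth(f(f(c1, f(c0, c1)), f(c0, c0))) = 1 + max(2, 1) = 3
depth(f(c4, f(c4, c4))) = 1 + max(0, 1) = 2
depth(f(c1, c4)) = 1 + max(0, 0) = 1
depth(f(c4, f(c1, c4))) = 1 + max(0, 1) = 2
depth(f(f(c4, f(c4, c4)), f(c4, f(c1, c4)))) = 1 + max(2, 2) = 3
depth(f(f(f(c1, f(c0, c1)), f(c0, c0)), f(f(c4, f(c4, c4)), f(c4, f(c1, c4))))) = 1 + max(3, 3) = 4
depth(f(f(f(f(c4, c1), f(f(c4, c4), c0)), c0), f(f(f(c1, f(c0, c1)), f(c0, c0)), f(f(c4, f(c4, c4)), f(c4, f(c1, c4)))))) = 1 + max(4, 4) = 5
depth(f(f(f(f(f(f(c0, c0), c4), f(f(c4, f(c0, c4)), f(f(c4, c0), f(c0, c4)))), f(f(c4, c0), f(c4, c1))), f(f(f(c1, c0), f(c0, c0)), f(f(c1, c0), f(c1, c0)))), f(f(f(f(c4, c1), f(f(c4, c4), c0)), c0), f(f(f(c1, f(c0, c1)), f(c0, c0)), f(f(c4, f(c4, c4)), f(c4, f(c1, c4))))))) = 1 + max(6, 5) = 7

7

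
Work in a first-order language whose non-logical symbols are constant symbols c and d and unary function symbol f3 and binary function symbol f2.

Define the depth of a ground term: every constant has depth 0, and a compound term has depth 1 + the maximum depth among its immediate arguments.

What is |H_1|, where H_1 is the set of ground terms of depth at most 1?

8

Count level by level. With function symbols f3/1, f2/2, the terms of depth ≤ k are the 2 constants together with each function applied to depth-≤(k−1) tuples, so N_k = 2 + N_{k-1} + N_{k-1}^2.
N_0 = 2
N_1 = 2 + 2 + 2^2 = 8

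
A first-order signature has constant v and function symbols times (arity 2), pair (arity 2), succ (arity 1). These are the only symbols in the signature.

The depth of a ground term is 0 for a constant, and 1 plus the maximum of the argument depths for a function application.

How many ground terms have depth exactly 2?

33

If N_k denotes the number of depth-≤k ground terms, the 1 constant gives N_0 = 1, and each function symbol of arity r contributes N_{k-1}^r new terms at level k: N_k = 1 + N_{k-1}^2 + N_{k-1}^2 + N_{k-1}.
N_0 = 1
N_1 = 1 + 1^2 + 1^2 + 1 = 4
N_2 = 1 + 4^2 + 4^2 + 4 = 37
Terms of depth exactly 2: N_2 − N_1 = 37 − 4 = 33.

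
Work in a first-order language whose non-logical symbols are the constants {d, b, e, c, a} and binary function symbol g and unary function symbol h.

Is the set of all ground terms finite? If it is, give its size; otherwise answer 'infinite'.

The signature has at least one function symbol (g, arity 2) and at least one constant (d).
Iterating g gives infinitely many distinct ground terms: d, g(d, d), g(g(d, d), g(d, d)), ...
So the Herbrand universe is infinite.

infinite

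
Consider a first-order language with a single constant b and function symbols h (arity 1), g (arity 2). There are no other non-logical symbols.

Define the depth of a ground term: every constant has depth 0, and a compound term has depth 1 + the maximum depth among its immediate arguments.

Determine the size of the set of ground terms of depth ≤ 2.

Let N_k count ground terms of depth at most k. Each non-constant term of depth ≤ k is some function symbol applied to depth-≤(k−1) arguments, giving N_k = 1 + N_{k-1} + N_{k-1}^2.
N_0 = 1
N_1 = 1 + 1 + 1^2 = 3
N_2 = 1 + 3 + 3^2 = 13

13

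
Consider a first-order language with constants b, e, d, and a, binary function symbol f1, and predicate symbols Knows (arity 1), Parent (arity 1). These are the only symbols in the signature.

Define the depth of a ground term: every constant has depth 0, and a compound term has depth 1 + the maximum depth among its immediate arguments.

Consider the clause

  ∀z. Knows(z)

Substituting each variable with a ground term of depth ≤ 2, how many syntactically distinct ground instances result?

Ground terms of depth ≤ 2:
  Write N_k for the number of ground terms of depth ≤ k. A term of depth ≤ k is either a constant or a function symbol applied to arguments of depth ≤ k−1, so N_k = 4 + N_{k-1}^2.
  N_0 = 4
  N_1 = 4 + 4^2 = 20
  N_2 = 4 + 20^2 = 404
So there are 404 ground terms available for substitution.
There is 1 variable to instantiate (z),  occurring in at least one literal, so different choices give different ground instances.
Number of ground instances = 404.

404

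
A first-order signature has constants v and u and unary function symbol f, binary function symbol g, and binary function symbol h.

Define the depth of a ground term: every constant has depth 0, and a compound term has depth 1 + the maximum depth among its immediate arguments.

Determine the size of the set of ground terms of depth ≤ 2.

302

Count level by level. With function symbols f/1, g/2, h/2, the terms of depth ≤ k are the 2 constants together with each function applied to depth-≤(k−1) tuples, so N_k = 2 + N_{k-1} + N_{k-1}^2 + N_{k-1}^2.
N_0 = 2
N_1 = 2 + 2 + 2^2 + 2^2 = 12
N_2 = 2 + 12 + 12^2 + 12^2 = 302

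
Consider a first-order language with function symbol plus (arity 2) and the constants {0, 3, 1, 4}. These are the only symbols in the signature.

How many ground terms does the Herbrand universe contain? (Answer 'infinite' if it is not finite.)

infinite

The signature has at least one function symbol (plus, arity 2) and at least one constant (0).
Iterating plus gives infinitely many distinct ground terms: 0, plus(0, 0), plus(plus(0, 0), plus(0, 0)), ...
So the Herbrand universe is infinite.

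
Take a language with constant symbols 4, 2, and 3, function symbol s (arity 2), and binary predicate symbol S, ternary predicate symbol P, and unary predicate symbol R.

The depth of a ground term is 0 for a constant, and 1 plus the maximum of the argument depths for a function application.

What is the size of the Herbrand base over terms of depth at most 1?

First count ground terms of depth ≤ 1.
If N_k denotes the number of depth-≤k ground terms, the 3 constants give N_0 = 3, and each function symbol of arity r contributes N_{k-1}^r new terms at level k: N_k = 3 + N_{k-1}^2.
N_0 = 3
N_1 = 3 + 3^2 = 12
Explicitly: 4, 2, 3, s(4, 4), s(4, 2), s(4, 3), s(2, 4), s(2, 2), s(2, 3), s(3, 4), s(3, 2), s(3, 3).
So |H| = 12.
Each predicate of arity r yields |H|^r ground atoms (one per choice of an r-tuple from H):
  S: 12^2 = 144;  P: 12^3 = 1728;  R: 12
Total ground atoms: 144 + 1728 + 12 = 1884.

1884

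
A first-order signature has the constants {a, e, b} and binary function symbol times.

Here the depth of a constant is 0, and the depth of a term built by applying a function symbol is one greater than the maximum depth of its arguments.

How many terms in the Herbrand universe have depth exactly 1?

Count level by level. With function symbols times/2, the terms of depth ≤ k are the 3 constants together with each function applied to depth-≤(k−1) tuples, so N_k = 3 + N_{k-1}^2.
N_0 = 3
N_1 = 3 + 3^2 = 12
Terms of depth exactly 1: N_1 − N_0 = 12 − 3 = 9.

9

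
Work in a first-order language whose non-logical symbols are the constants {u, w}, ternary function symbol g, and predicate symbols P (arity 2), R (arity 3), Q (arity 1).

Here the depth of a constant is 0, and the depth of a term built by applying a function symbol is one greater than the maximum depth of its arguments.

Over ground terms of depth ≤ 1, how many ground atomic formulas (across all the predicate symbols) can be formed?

First count ground terms of depth ≤ 1.
Write N_k for the number of ground terms of depth ≤ k. A term of depth ≤ k is either a constant or a function symbol applied to arguments of depth ≤ k−1, so N_k = 2 + N_{k-1}^3.
N_0 = 2
N_1 = 2 + 2^3 = 10
So |H| = 10.
Each predicate of arity r yields |H|^r ground atoms (one per choice of an r-tuple from H):
  P: 10^2 = 100;  R: 10^3 = 1000;  Q: 10
Total ground atoms: 100 + 1000 + 10 = 1110.

1110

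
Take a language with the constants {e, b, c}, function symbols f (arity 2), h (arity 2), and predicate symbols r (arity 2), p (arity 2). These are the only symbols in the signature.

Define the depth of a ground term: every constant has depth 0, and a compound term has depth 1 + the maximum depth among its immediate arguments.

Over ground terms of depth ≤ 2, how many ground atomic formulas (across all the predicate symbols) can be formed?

First count ground terms of depth ≤ 2.
If N_k denotes the number of depth-≤k ground terms, the 3 constants give N_0 = 3, and each function symbol of arity r contributes N_{k-1}^r new terms at level k: N_k = 3 + N_{k-1}^2 + N_{k-1}^2.
N_0 = 3
N_1 = 3 + 3^2 + 3^2 = 21
N_2 = 3 + 21^2 + 21^2 = 885
So |H| = 885.
For each predicate symbol, the number of ground atoms is |H| raised to its arity; summing:
  r: 885^2 = 783225;  p: 885^2 = 783225
Total ground atoms: 783225 + 783225 = 1566450.

1566450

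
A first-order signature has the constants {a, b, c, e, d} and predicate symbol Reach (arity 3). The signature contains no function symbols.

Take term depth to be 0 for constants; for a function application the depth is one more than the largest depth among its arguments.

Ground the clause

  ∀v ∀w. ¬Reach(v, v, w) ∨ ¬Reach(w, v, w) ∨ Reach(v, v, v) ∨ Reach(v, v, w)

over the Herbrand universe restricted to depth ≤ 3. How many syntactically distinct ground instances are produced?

Ground terms of depth ≤ 3:
  With no function symbols every ground term is a constant, so there are exactly 5 ground terms at every depth bound.
  N_0 = 5
  N_1 = 5
  N_2 = 5
  N_3 = 5
So there are 5 ground terms available for substitution.
The body mentions every one of the 2 quantified variables; since ground terms form a free algebra, no two substitutions collapse to the same formula.
Number of ground instances = 5^2 = 25.

25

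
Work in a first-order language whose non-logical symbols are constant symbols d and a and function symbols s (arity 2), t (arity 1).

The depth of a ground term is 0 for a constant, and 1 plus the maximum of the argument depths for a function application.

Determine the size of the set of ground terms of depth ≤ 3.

5552

Let N_k count ground terms of depth at most k. Each non-constant term of depth ≤ k is some function symbol applied to depth-≤(k−1) arguments, giving N_k = 2 + N_{k-1}^2 + N_{k-1}.
N_0 = 2
N_1 = 2 + 2^2 + 2 = 8
N_2 = 2 + 8^2 + 8 = 74
N_3 = 2 + 74^2 + 74 = 5552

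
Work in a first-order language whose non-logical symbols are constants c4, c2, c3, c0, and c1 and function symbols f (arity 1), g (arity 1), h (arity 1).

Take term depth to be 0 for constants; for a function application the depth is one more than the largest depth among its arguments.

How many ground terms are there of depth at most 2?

Let N_k = |{terms of depth ≤ k}|. Then N_0 = 5 and N_k = 5 + N_{k-1} + N_{k-1} + N_{k-1} for k ≥ 1 (one summand per function symbol, arity giving the exponent).
N_0 = 5
N_1 = 5 + 5 + 5 + 5 = 20
N_2 = 5 + 20 + 20 + 20 = 65

65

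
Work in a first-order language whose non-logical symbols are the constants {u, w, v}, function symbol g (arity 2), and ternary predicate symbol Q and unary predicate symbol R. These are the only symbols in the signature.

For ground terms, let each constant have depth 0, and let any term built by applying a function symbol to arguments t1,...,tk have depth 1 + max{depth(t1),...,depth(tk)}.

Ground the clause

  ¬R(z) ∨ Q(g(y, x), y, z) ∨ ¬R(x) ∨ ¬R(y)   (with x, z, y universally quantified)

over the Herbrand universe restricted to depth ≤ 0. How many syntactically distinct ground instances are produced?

Ground terms of depth ≤ 0:
  Let N_k = |{terms of depth ≤ k}|. Then N_0 = 3 and N_k = 3 + N_{k-1}^2 for k ≥ 1 (one summand per function symbol, arity giving the exponent).
  N_0 = 3
  Explicitly: u, w, v.
So there are 3 ground terms available for substitution.
Each of x, z, y ranges independently over the available ground terms, and distinct assignments produce distinct instances.
Number of ground instances = 3^3 = 27.

27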